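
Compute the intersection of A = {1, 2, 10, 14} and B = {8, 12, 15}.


A = {1, 2, 10, 14}
B = {8, 12, 15}
Operation: intersection
Elements in both: none

∅


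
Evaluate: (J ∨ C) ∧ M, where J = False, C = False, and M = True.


J = False, C = False, M = True
Step 1: J ∨ C = False OR False = False
Step 2: False ∧ M = False AND True = False
OR is true when at least one operand is true; AND requires both.

False


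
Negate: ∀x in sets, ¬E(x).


Original: ∀x ¬E(x)
Rule: ¬∀→∃, ¬∃→∀, negate predicate.
Negation: ∃x E(x)

∃x E(x)


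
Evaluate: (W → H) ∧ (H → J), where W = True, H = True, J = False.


W = True, H = True, J = False
Step 1: W → H is false only when W=True and H=False. Result: True
Step 2: H → J is false only when H=True and J=False. Result: False
Step 3: True ∧ False = False

False


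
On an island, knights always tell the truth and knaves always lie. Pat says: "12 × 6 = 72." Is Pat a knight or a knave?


Statement: "12 × 6 = 72."
Actual: 12 × 6 = 72
Claimed: 72
Statement is TRUE → Pat tells the truth → Knight

Knight


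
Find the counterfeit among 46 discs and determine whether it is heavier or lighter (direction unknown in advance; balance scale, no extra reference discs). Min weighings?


Let n = 46. 92 possibilities (n discs × lighter/heavier); each weighing has 3 outcomes.
Bound for k weighings: say the first weighing puts j discs on each pan. If it tips, the 2j weighed discs remain suspects (each with a known direction) and k-1 weighings give 3^(k-1) outcomes; 3^(k-1) is odd, so 2j ≤ 3^(k-1) - 1. If it balances, the n - 2j unweighed discs remain with direction unknown: 2(n - 2j) ≤ 3^(k-1) - 1 by the same parity argument. Adding, n ≤ (3^(k-1) - 1) + (3^(k-1) - 1)/2 = (3^k - 3)/2, and the classical three-group strategy achieves this (3 discs in 2 weighings, 12 in 3, 39 in 4, 120 in 5).
So we need the smallest k with (3^k - 3)/2 ≥ 46.
k = 4: (3^4 - 3)/2 = 39 < 46 ✗
k = 5: (3^5 - 3)/2 = 120 ≥ 46 ✓

5


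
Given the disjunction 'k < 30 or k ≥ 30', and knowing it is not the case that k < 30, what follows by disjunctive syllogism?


Disjunctive syllogism: P ∨ Q, ¬P ⊢ Q
Disjunction: k < 30 ∨ k ≥ 30
We know it is not the case that k < 30.
By disjunctive syllogism, the other disjunct must be true.

k ≥ 30


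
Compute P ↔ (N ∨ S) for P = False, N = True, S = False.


P = False, N = True, S = False
Step 1: N ∨ S = True OR False = True
Step 2: P ↔ (True): true when both sides have same truth value.
Result: False ↔ True = False

False


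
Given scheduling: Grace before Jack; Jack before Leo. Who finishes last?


Constraints: Grace before Jack; Jack before Leo
The last task can have nothing scheduled after it, so it must never appear on the left of a 'before'.
Tasks appearing before some other task: Grace, Jack.
The only task not in that list is Leo → it is last.

Leo


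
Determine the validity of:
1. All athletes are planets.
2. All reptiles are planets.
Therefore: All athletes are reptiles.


Premise 1: All athletes are planets.
Premise 2: All reptiles are planets.
Conclusion: All athletes are reptiles.
Fallacy: undistributed middle. planets is predicate in both.
Counterexample: athletes and reptiles could be disjoint subsets of planets.

Invalid


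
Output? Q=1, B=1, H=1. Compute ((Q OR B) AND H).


Q OR B = 1|1 = 1
1 AND 1 = 1

1


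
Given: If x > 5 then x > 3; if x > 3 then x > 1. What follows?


Hypothetical syllogism: P → Q, Q → R ⊢ P → R
Premise 1: x > 5 → x > 3
Premise 2: x > 3 → x > 1
Chain the implications: the middle term (x > 3) links the two.
Conclusion: If x > 5, then x > 1.

If x > 5, then x > 1.


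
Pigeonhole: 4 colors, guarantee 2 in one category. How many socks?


Pigeonhole: to guarantee k in one of n categories, need (k-1)×n + 1.
k = 2, n = 4
Minimum = (2-1) × 4 + 1 = 1 × 4 + 1

5


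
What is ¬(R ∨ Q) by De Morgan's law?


De Morgan's law: ¬(P ∨ Q) ≡ ¬P ∧ ¬Q
¬(R ∨ Q) = ¬R ∧ ¬Q

¬R ∧ ¬Q


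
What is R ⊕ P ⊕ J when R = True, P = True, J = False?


R = True, P = True, J = False
Step 1: R ⊕ P = True XOR True = False
Step 2: False ⊕ J = False XOR False = False
XOR is true when an odd number of operands are true.

False


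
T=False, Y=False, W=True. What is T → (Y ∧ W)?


T = False, Y = False, W = True
Expression: T → (Y ∧ W)
Step 1: Y ∧ W = False AND True = False
Step 2: T → (False) = False → False = True

True


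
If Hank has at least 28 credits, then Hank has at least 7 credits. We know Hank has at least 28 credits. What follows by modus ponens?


Modus ponens: P → Q, P ⊢ Q
P: Hank has at least 28 credits
Q: Hank has at least 7 credits
We have P → Q and P is true.
By modus ponens, Q must be true.

Hank has at least 7 credits


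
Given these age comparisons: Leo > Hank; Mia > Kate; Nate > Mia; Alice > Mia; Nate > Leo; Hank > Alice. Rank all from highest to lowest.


Constraints: Leo > Hank; Mia > Kate; Nate > Mia; Alice > Mia; Nate > Leo; Hank > Alice
Method: at each step, the next-highest is the one remaining person who never appears on the smaller side of a constraint between remaining people.
  Step 1: remaining {Hank, Leo, Mia, Alice, Nate, Kate}; on the smaller side: {Hank, Leo, Mia, Alice, Kate} → Nate is next (Nate > Mia; Nate > Leo).
  Step 2: remaining {Hank, Leo, Mia, Alice, Kate}; on the smaller side: {Hank, Mia, Alice, Kate} → Leo is next (Leo > Hank).
  Step 3: remaining {Hank, Mia, Alice, Kate}; on the smaller side: {Mia, Alice, Kate} → Hank is next (Hank > Alice).
  Step 4: remaining {Mia, Alice, Kate}; on the smaller side: {Mia, Kate} → Alice is next (Alice > Mia).
  Step 5: remaining {Mia, Kate}; on the smaller side: {Kate} → Mia is next (Mia > Kate).
  Step 6: only Kate remains → lowest.
Final ranking (highest to lowest):

Nate > Leo > Hank > Alice > Mia > Kate


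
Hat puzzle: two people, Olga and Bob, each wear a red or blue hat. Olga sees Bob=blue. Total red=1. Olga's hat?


Total red = 1, Bob = blue
Red accounted for: 0
Remaining for Olga: 1
Olga's hat is red.

red


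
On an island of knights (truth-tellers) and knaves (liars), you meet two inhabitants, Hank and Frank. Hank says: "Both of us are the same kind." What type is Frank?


Hank says: "Both of us are the same kind."
Case 1: Hank is a Knight (truth-teller)
  Statement is true → they ARE the same → Frank is also a Knight
Case 2: Hank is a Knave (liar)
  Statement is false → they are NOT the same → Frank is a Knight
In both cases, Frank is a Knight.

Knight


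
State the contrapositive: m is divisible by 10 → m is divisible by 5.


Original: If m is divisible by 10, then m is divisible by 5
Contrapositive: If ¬Q, then ¬P
Negate Q: not (m is divisible by 5)
Negate P: not (m is divisible by 10)

If not (m is divisible by 5), then not (m is divisible by 10).


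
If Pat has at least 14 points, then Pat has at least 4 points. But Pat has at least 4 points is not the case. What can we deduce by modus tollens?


Modus tollens: P → Q, ¬Q ⊢ ¬P
P: Pat has at least 14 points
Q: Pat has at least 4 points
We have P → Q and Q is false.
By modus tollens, P must be false.

It is not the case that Pat has at least 14 points


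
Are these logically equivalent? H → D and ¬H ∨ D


Expression 1: H → D
Expression 2: ¬H ∨ D
Truth table (H D | Expr1 Expr2):
  T T |   T     T
  T F |   F     F
  F T |   T     T
  F F |   T     T
All 4 rows agree, so the expressions are logically equivalent.

Yes


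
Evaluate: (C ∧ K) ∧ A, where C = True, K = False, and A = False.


C = True, K = False, A = False
Step 1: C ∧ K = True AND False = False
Step 2: False ∧ A = False AND False = False
AND is true only when ALL operands are true.

False


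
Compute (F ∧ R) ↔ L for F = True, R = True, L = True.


F = True, R = True, L = True
Step 1: F ∧ R = True AND True = True
Step 2: (True) ↔ L: true when both sides have same truth value.
Result: True ↔ True = True

True


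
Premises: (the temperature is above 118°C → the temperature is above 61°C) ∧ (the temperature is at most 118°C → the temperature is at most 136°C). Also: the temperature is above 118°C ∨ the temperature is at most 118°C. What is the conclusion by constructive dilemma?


Constructive dilemma: (P → Q) ∧ (R → S), P ∨ R ⊢ Q ∨ S
Premise 1: the temperature is above 118°C → the temperature is above 61°C
Premise 2: the temperature is at most 118°C → the temperature is at most 136°C
Premise 3: the temperature is above 118°C ∨ the temperature is at most 118°C
Case 1: Assuming the temperature is above 118°C, then by Premise 1, the temperature is above 61°C.
Case 2: Assuming the temperature is at most 118°C, then by Premise 2, the temperature is at most 136°C.
Since one of the temperature is above 118°C or the temperature is at most 118°C must hold, we get the temperature is above 61°C or the temperature is at most 136°C.

The temperature is above 61°C or the temperature is at most 136°C.


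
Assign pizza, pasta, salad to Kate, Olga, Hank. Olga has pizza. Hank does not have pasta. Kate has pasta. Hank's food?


From clues:
  Kate → pasta
  Olga → pizza
By elimination, Hank gets the remaining.

salad


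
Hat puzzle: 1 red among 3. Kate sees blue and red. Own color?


Total red = 1, seen red = 1
Own red = 1 - 1 = 0
Kate's hat is blue.

blue


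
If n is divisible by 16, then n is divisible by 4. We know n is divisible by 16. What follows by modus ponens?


Modus ponens: P → Q, P ⊢ Q
P: n is divisible by 16
Q: n is divisible by 4
We have P → Q and P is true.
By modus ponens, Q must be true.

n is divisible by 4


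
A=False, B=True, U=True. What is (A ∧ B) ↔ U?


A = False, B = True, U = True
Expression: (A ∧ B) ↔ U
Step 1: A ∧ B = False AND True = False
Step 2: (False) ↔ U = (False iff True) = False

False


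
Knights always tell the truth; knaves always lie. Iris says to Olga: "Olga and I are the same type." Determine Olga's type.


Iris says: "Olga and I are the same type."
Case 1: Iris is a Knight (truth-teller)
  Statement is true → they ARE the same → Olga is also a Knight
Case 2: Iris is a Knave (liar)
  Statement is false → they are NOT the same → Olga is a Knight
In both cases, Olga is a Knight.

Knight


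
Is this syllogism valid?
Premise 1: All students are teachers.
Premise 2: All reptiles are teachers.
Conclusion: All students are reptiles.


Premise 1: All students are teachers.
Premise 2: All reptiles are teachers.
Conclusion: All students are reptiles.
Fallacy: undistributed middle. teachers is predicate in both.
Counterexample: students and reptiles could be disjoint subsets of teachers.

Invalid


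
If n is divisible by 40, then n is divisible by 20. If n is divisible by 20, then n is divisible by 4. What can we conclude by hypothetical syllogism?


Hypothetical syllogism: P → Q, Q → R ⊢ P → R
Premise 1: n is divisible by 40 → n is divisible by 20
Premise 2: n is divisible by 20 → n is divisible by 4
Chain the implications: the middle term (n is divisible by 20) links the two.
Conclusion: If n is divisible by 40, then n is divisible by 4.

If n is divisible by 40, then n is divisible by 4.


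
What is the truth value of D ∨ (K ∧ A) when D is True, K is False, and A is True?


D = True, K = False, A = True
Step 1: K ∧ A = False AND True = False
Step 2: D ∨ False = True OR False = True
AND evaluated first (higher precedence); then OR applied.

True


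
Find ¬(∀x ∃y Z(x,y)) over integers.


Original: ∀x ∃y Z(x,y)
Rule: ¬∀→∃, ¬∃→∀, negate predicate.
Negation: ∃x ∀y ¬Z(x,y)

∃x ∀y ¬Z(x,y)


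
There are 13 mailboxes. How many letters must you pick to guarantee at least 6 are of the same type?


Pigeonhole: to guarantee k in one of n categories, need (k-1)×n + 1.
k = 6, n = 13
Minimum = (6-1) × 13 + 1 = 5 × 13 + 1

66


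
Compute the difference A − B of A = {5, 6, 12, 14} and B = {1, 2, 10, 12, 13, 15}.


A = {5, 6, 12, 14}
B = {1, 2, 10, 12, 13, 15}
Operation: difference A − B
In A but not B: 5, 6, 14

{5, 6, 14}


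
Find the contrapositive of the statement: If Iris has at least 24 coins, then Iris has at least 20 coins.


Original: If Iris has at least 24 coins, then Iris has at least 20 coins
Contrapositive: If ¬Q, then ¬P
Negate Q: not (Iris has at least 20 coins)
Negate P: not (Iris has at least 24 coins)

If not (Iris has at least 20 coins), then not (Iris has at least 24 coins).


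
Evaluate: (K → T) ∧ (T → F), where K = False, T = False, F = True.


K = False, T = False, F = True
Step 1: K → T is false only when K=True and T=False. Result: True
Step 2: T → F is false only when T=True and F=False. Result: True
Step 3: True ∧ True = True

True


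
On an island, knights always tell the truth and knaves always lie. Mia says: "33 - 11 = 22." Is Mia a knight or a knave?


Statement: "33 - 11 = 22."
Actual: 33 - 11 = 22
Claimed: 22
Statement is TRUE → Mia tells the truth → Knight

Knight


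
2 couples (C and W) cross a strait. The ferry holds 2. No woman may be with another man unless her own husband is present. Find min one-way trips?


Label couples C and W.
1. WC+WW → (far: WC,WW; near: HC,HW)
2. WC ←   (far: WW; near: HC,HW,WC)
3. HC+HW → (far: HC,HW,WW; near: WC)
4. HC ←   (far: HW,WW; near: HC,WC)  — HC returns, since WC is alone on near bank
5. HC+WC → (far: all four; near: empty)
Every state respects the constraint.
Minimum trips = 5

5


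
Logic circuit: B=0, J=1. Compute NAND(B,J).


B AND J = 0
NOT(0) = 1

1


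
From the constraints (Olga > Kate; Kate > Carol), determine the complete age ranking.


Constraints: Olga > Kate; Kate > Carol
Method: at each step, the next-highest is the one remaining person who never appears on the smaller side of a constraint between remaining people.
  Step 1: remaining {Carol, Kate, Olga}; on the smaller side: {Carol, Kate} → Olga is next (Olga > Kate).
  Step 2: remaining {Carol, Kate}; on the smaller side: {Carol} → Kate is next (Kate > Carol).
  Step 3: only Carol remains → lowest.
Final ranking (highest to lowest):

Olga > Kate > Carol


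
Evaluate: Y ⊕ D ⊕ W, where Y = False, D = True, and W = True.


Y = False, D = True, W = True
Step 1: Y ⊕ D = False XOR True = True
Step 2: True ⊕ W = True XOR True = False
XOR is true when an odd number of operands are true.

False


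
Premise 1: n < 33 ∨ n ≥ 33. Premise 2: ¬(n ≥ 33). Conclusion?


Disjunctive syllogism: P ∨ Q, ¬P ⊢ Q
Disjunction: n < 33 ∨ n ≥ 33
We know it is not the case that n ≥ 33.
By disjunctive syllogism, the other disjunct must be true.

n < 33


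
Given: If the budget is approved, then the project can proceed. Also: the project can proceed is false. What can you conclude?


Modus tollens: P → Q, ¬Q ⊢ ¬P
P: the budget is approved
Q: the project can proceed
We have P → Q and Q is false.
By modus tollens, P must be false.

It is not the case that the budget is approved


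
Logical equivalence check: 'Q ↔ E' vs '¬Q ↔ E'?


Expression 1: Q ↔ E
Expression 2: ¬Q ↔ E
Truth table (Q E | Expr1 Expr2):
  T T |   T     F   ← differ
  T F |   F     T   ← differ
  F T |   F     T   ← differ
  F F |   T     F   ← differ
Counterexample: Q=T, E=T gives Expr1 = T but Expr2 = F, so the expressions are NOT logically equivalent.

No


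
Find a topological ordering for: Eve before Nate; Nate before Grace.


Constraints: Eve before Nate; Nate before Grace
Method: repeatedly schedule the remaining task that has no remaining task required before it.
  Step 1: remaining {Eve, Nate, Grace}; every task except Eve still has a predecessor pending → schedule Eve.
  Step 2: remaining {Nate, Grace}; every task except Nate still has a predecessor pending → schedule Nate.
  Step 3: only Grace remains → schedule Grace.
Resulting order:

Eve → Nate → Grace


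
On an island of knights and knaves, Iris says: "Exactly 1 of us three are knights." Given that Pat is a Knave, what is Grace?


Iris claims exactly 1 knights among Iris, Pat, Grace.
Given: Pat is a Knave.

Case 1: Iris is a Knight (tells truth)
  Then exactly 1 of the three are knights.
  Counting Iris, Pat: 1 knight(s) so far. Need 0 more → Grace = Knave.
Case 2: Iris is a Knave (lies)
  Then the count is NOT 1.
  If Grace = Knight, count = 1 = 1 → claim would be true, contradicts lie.
  If Grace = Knave, count = 0 ≠ 1 → lie confirmed ✓

Grace is a Knave.

Knave


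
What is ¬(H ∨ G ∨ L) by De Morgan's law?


De Morgan's law: ¬(P ∨ Q ∨ R) ≡ ¬P ∧ ¬Q ∧ ¬R
¬(H ∨ G ∨ L) = ¬H ∧ ¬G ∧ ¬L

¬H ∧ ¬G ∧ ¬L


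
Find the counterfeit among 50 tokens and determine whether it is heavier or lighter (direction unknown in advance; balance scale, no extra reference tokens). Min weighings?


Let n = 50. 100 possibilities (n tokens × lighter/heavier); each weighing has 3 outcomes.
Bound for k weighings: say the first weighing puts j tokens on each pan. If it tips, the 2j weighed tokens remain suspects (each with a known direction) and k-1 weighings give 3^(k-1) outcomes; 3^(k-1) is odd, so 2j ≤ 3^(k-1) - 1. If it balances, the n - 2j unweighed tokens remain with direction unknown: 2(n - 2j) ≤ 3^(k-1) - 1 by the same parity argument. Adding, n ≤ (3^(k-1) - 1) + (3^(k-1) - 1)/2 = (3^k - 3)/2, and the classical three-group strategy achieves this (3 tokens in 2 weighings, 12 in 3, 39 in 4, 120 in 5).
So we need the smallest k with (3^k - 3)/2 ≥ 50.
k = 4: (3^4 - 3)/2 = 39 < 50 ✗
k = 5: (3^5 - 3)/2 = 120 ≥ 50 ✓

5


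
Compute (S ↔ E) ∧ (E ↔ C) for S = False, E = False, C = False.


S = False, E = False, C = False
Step 1: S ↔ E is true when S and E have the same value. Result: True
Step 2: E ↔ C is true when E and C have the same value. Result: True
Step 3: True ∧ True = True

True


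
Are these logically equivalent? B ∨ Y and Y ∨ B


Expression 1: B ∨ Y
Expression 2: Y ∨ B
Truth table (B Y | Expr1 Expr2):
  T T |   T     T
  T F |   T     T
  F T |   T     T
  F F |   F     F
All 4 rows agree, so the expressions are logically equivalent.

Yes


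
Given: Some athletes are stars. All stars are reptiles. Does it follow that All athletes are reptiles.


Premise 1: Some athletes are stars.
Premise 2: All stars are reptiles.
Conclusion: All athletes are reptiles.
Fallacy: illicit minor. The minor term (athletes) is distributed in the conclusion ('All athletes ...') but undistributed in its premise ('Some athletes are stars' doesn't cover all athletes).
Only 'Some athletes are reptiles' follows, not 'All'.

Invalid


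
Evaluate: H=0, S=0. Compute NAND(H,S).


H AND S = 0
NOT(0) = 1

1


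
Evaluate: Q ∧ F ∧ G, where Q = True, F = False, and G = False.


Q = True, F = False, G = False
Step 1: Q ∧ F = True AND False = False
Step 2: (False) ∧ G = (False) AND False = False
AND is true only when ALL operands are true.

False


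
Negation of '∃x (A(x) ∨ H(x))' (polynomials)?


Original: ∃x (A(x) ∨ H(x))
Rule: ¬∀→∃, ¬∃→∀, negate predicate.
Negation: ∀x (¬A(x) ∧ ¬H(x))

∀x (¬A(x) ∧ ¬H(x))


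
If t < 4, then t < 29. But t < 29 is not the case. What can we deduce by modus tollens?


Modus tollens: P → Q, ¬Q ⊢ ¬P
P: t < 4
Q: t < 29
We have P → Q and Q is false.
By modus tollens, P must be false.

It is not the case that t < 4


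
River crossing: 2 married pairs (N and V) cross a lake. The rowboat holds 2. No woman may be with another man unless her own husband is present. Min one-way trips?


Label couples N and V.
1. WN+WV → (far: WN,WV; near: HN,HV)
2. WN ←   (far: WV; near: HN,HV,WN)
3. HN+HV → (far: HN,HV,WV; near: WN)
4. HN ←   (far: HV,WV; near: HN,WN)  — HN returns, since WN is alone on near bank
5. HN+WN → (far: all four; near: empty)
Every state respects the constraint.
Minimum trips = 5

5


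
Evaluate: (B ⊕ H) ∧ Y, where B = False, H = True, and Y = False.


B = False, H = True, Y = False
Step 1: B ⊕ H = False XOR True = True
Step 2: True ∧ Y = True AND False = False
XOR true when exactly one of B,H is true; then AND with Y.

False


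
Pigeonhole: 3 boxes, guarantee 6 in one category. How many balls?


Pigeonhole: to guarantee k in one of n categories, need (k-1)×n + 1.
k = 6, n = 3
Minimum = (6-1) × 3 + 1 = 5 × 3 + 1

16


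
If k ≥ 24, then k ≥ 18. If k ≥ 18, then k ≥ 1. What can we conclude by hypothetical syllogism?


Hypothetical syllogism: P → Q, Q → R ⊢ P → R
Premise 1: k ≥ 24 → k ≥ 18
Premise 2: k ≥ 18 → k ≥ 1
Chain the implications: the middle term (k ≥ 18) links the two.
Conclusion: If k ≥ 24, then k ≥ 1.

If k ≥ 24, then k ≥ 1.


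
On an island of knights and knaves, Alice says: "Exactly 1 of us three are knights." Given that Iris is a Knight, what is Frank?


Alice claims exactly 1 knights among Alice, Iris, Frank.
Given: Iris is a Knight.

Case 1: Alice is a Knight (tells truth)
  Then exactly 1 of the three are knights.
  Counting Alice, Iris: 2 knight(s) so far. Need -1 more → impossible.
Case 2: Alice is a Knave (lies)
  Then the count is NOT 1.
  If Frank = Knave, count = 1 = 1 → claim would be true, contradicts lie.
  If Frank = Knight, count = 2 ≠ 1 → lie confirmed ✓

Frank is a Knight.

Knight


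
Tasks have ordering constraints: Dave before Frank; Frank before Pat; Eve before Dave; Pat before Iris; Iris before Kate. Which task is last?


Constraints: Dave before Frank; Frank before Pat; Eve before Dave; Pat before Iris; Iris before Kate
The last task can have nothing scheduled after it, so it must never appear on the left of a 'before'.
Tasks appearing before some other task: Dave, Frank, Eve, Pat, Iris.
The only task not in that list is Kate → it is last.

Kate


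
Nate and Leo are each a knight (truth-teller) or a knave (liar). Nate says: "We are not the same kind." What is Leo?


Nate says: "We are not the same kind."
Case 1: Nate is a Knight (truth-teller)
  Statement is true → they ARE different → Leo is a Knave
Case 2: Nate is a Knave (liar)
  Statement is false → they are NOT different → Leo is a Knave
In both cases, Leo is a Knave.

Knave


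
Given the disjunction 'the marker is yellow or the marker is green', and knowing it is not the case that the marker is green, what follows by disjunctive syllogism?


Disjunctive syllogism: P ∨ Q, ¬P ⊢ Q
Disjunction: the marker is yellow ∨ the marker is green
We know it is not the case that the marker is green.
By disjunctive syllogism, the other disjunct must be true.

The marker is yellow


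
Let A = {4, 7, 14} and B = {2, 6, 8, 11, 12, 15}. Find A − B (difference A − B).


A = {4, 7, 14}
B = {2, 6, 8, 11, 12, 15}
Operation: difference A − B
In A but not B: 4, 7, 14

{4, 7, 14}


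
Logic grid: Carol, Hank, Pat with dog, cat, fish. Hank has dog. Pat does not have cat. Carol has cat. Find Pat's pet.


From clues:
  Carol → cat
  Hank → dog
By elimination, Pat gets the remaining.

fish


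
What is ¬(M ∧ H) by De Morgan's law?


De Morgan's law: ¬(P ∧ Q) ≡ ¬P ∨ ¬Q
¬(M ∧ H) = ¬M ∨ ¬H

¬M ∨ ¬H


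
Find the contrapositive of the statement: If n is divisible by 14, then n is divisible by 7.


Original: If n is divisible by 14, then n is divisible by 7
Contrapositive: If ¬Q, then ¬P
Negate Q: not (n is divisible by 7)
Negate P: not (n is divisible by 14)

If not (n is divisible by 7), then not (n is divisible by 14).


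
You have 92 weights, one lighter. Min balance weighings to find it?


Each weighing has 3 outcomes (left heavy / balance / right heavy), so k weighings distinguish at most 3^k cases; splitting into three near-equal groups achieves this.
Need 3^k ≥ 92: 3^4 = 81 < 92 ≤ 3^5 = 243
k = ⌈log₃(92)⌉ = 5

5


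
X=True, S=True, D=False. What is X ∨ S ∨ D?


X = True, S = True, D = False
Expression: X ∨ S ∨ D
Step 1: X ∨ S = True OR True = True
Step 2: (True) ∨ D = True OR False = True

True


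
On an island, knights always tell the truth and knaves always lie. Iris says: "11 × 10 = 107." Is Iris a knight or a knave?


Statement: "11 × 10 = 107."
Actual: 11 × 10 = 110
Claimed: 107
Statement is FALSE → Iris lies → Knave

Knave


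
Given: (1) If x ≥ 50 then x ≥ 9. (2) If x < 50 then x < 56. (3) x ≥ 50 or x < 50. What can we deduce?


Constructive dilemma: (P → Q) ∧ (R → S), P ∨ R ⊢ Q ∨ S
Premise 1: x ≥ 50 → x ≥ 9
Premise 2: x < 50 → x < 56
Premise 3: x ≥ 50 ∨ x < 50
Case 1: Assuming x ≥ 50, then by Premise 1, x ≥ 9.
Case 2: Assuming x < 50, then by Premise 2, x < 56.
Since one of x ≥ 50 or x < 50 must hold, we get x ≥ 9 or x < 56.

x ≥ 9 or x < 56.


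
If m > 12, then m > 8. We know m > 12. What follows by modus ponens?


Modus ponens: P → Q, P ⊢ Q
P: m > 12
Q: m > 8
We have P → Q and P is true.
By modus ponens, Q must be true.

m > 8


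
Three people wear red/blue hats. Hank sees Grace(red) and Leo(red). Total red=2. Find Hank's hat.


Total red = 2, seen red = 2
Own red = 2 - 2 = 0
Hank's hat is blue.

blue


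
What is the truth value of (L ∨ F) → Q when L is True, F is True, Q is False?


L = True, F = True, Q = False
Step 1: L ∨ F = True OR True = True
Step 2: (True) → Q: false only when antecedent=True and Q=False.
Result: False

False


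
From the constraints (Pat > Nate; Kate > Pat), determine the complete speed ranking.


Constraints: Pat > Nate; Kate > Pat
Method: at each step, the next-highest is the one remaining person who never appears on the smaller side of a constraint between remaining people.
  Step 1: remaining {Pat, Nate, Kate}; on the smaller side: {Pat, Nate} → Kate is next (Kate > Pat).
  Step 2: remaining {Pat, Nate}; on the smaller side: {Nate} → Pat is next (Pat > Nate).
  Step 3: only Nate remains → lowest.
Final ranking (highest to lowest):

Kate > Pat > Nate


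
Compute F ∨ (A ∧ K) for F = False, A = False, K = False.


F = False, A = False, K = False
Step 1: A ∧ K = False AND False = False
Step 2: F ∨ False = False OR False = False
AND evaluated first (higher precedence); then OR applied.

False


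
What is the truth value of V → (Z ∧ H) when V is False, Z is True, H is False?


V = False, Z = True, H = False
Step 1: Z ∧ H = True AND False = False
Step 2: V → (False): false only when V=True and consequent=False.
Result: True

True


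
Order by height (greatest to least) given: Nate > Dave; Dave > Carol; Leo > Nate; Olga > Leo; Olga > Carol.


Constraints: Nate > Dave; Dave > Carol; Leo > Nate; Olga > Leo; Olga > Carol
Method: at each step, the next-highest is the one remaining person who never appears on the smaller side of a constraint between remaining people.
  Step 1: remaining {Dave, Leo, Olga, Carol, Nate}; on the smaller side: {Dave, Leo, Carol, Nate} → Olga is next (Olga > Leo; Olga > Carol).
  Step 2: remaining {Dave, Leo, Carol, Nate}; on the smaller side: {Dave, Carol, Nate} → Leo is next (Leo > Nate).
  Step 3: remaining {Dave, Carol, Nate}; on the smaller side: {Dave, Carol} → Nate is next (Nate > Dave).
  Step 4: remaining {Dave, Carol}; on the smaller side: {Carol} → Dave is next (Dave > Carol).
  Step 5: only Carol remains → lowest.
Final ranking (highest to lowest):

Olga > Leo > Nate > Dave > Carol


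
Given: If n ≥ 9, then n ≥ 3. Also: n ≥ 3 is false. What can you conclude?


Modus tollens: P → Q, ¬Q ⊢ ¬P
P: n ≥ 9
Q: n ≥ 3
We have P → Q and Q is false.
By modus tollens, P must be false.

It is not the case that n ≥ 9


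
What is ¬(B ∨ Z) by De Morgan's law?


De Morgan's law: ¬(P ∨ Q) ≡ ¬P ∧ ¬Q
¬(B ∨ Z) = ¬B ∧ ¬Z

¬B ∧ ¬Z


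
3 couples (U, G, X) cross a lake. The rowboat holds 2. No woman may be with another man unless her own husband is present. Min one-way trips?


Label couples U, G, X (H = husband, W = wife).
Counting alone: 6 people, the rowboat carries 2 and someone must bring it back, so each round trip nets at most +1 on the far side until the last crossing → at least 9 trips. The jealousy constraint makes 9 impossible; the shortest valid schedule has 11:
1. WU+WG →  (far: WU,WG; near: HU,HG,HX,WX)
2. WU ←       (far: WG; near: HU,HG,HX,WU,WX)
3. WU+WX →  (far: WU,WG,WX; near: HU,HG,HX)
4. WU ←       (far: WG,WX; near: HU,HG,HX,WU)
5. HG+HX →  (far: HG,WG,HX,WX; near: HU,WU)
6. HG+WG ←  (far: HX,WX; near: HU,WU,HG,WG)
7. HU+HG →  (far: HU,HG,HX,WX; near: WU,WG)
8. WX ←       (far: HU,HG,HX; near: WU,WG,WX)
9. WU+WG →  (far: HU,WU,HG,WG,HX; near: WX)
10. HX ←      (far: HU,WU,HG,WG; near: HX,WX)
11. HX+WX → (far: all six; near: empty)
In every state each wife is either with her husband or with no other man.
Minimum trips = 11

11


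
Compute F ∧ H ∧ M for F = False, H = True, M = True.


F = False, H = True, M = True
Step 1: F ∧ H = False AND True = False
Step 2: (False) ∧ M = (False) AND True = False
AND is true only when ALL operands are true.

False


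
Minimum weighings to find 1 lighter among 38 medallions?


Each weighing has 3 outcomes (left heavy / balance / right heavy), so k weighings distinguish at most 3^k cases; splitting into three near-equal groups achieves this.
Need 3^k ≥ 38: 3^3 = 27 < 38 ≤ 3^4 = 81
k = ⌈log₃(38)⌉ = 4

4


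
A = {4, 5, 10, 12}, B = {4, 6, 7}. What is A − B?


A = {4, 5, 10, 12}
B = {4, 6, 7}
Operation: difference A − B
In A but not B: 5, 10, 12

{5, 10, 12}


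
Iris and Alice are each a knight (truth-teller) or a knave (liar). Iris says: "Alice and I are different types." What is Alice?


Iris says: "Alice and I are different types."
Case 1: Iris is a Knight (truth-teller)
  Statement is true → they ARE different → Alice is a Knave
Case 2: Iris is a Knave (liar)
  Statement is false → they are NOT different → Alice is a Knave
In both cases, Alice is a Knave.

Knave


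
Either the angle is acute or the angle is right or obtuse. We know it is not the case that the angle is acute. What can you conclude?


Disjunctive syllogism: P ∨ Q, ¬P ⊢ Q
Disjunction: the angle is acute ∨ the angle is right or obtuse
We know it is not the case that the angle is acute.
By disjunctive syllogism, the other disjunct must be true.

The angle is right or obtuse


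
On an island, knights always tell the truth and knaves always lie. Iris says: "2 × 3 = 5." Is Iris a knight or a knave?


Statement: "2 × 3 = 5."
Actual: 2 × 3 = 6
Claimed: 5
Statement is FALSE → Iris lies → Knave

Knave


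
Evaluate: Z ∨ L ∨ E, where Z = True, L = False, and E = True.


Z = True, L = False, E = True
Step 1: Z ∨ L = True OR False = True
Step 2: True ∨ E = True OR True = True
OR is true when at least one operand is true.

True


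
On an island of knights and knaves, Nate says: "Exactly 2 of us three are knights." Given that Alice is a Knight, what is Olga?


Nate claims exactly 2 knights among Nate, Alice, Olga.
Given: Alice is a Knight.

Case 1: Nate is a Knight (tells truth)
  Then exactly 2 of the three are knights.
  Counting Nate, Alice: 2 knight(s) so far. Need 0 more → Olga = Knave.
Case 2: Nate is a Knave (lies)
  Then the count is NOT 2.
  If Olga = Knight, count = 2 = 2 → claim would be true, contradicts lie.
  If Olga = Knave, count = 1 ≠ 2 → lie confirmed ✓

Olga is a Knave.

Knave


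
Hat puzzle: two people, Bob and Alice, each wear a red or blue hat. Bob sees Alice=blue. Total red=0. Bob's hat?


Total red = 0, Alice = blue
Red accounted for: 0
Remaining for Bob: 0
Bob's hat is blue.

blue


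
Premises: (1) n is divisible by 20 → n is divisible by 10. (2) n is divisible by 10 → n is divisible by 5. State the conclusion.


Hypothetical syllogism: P → Q, Q → R ⊢ P → R
Premise 1: n is divisible by 20 → n is divisible by 10
Premise 2: n is divisible by 10 → n is divisible by 5
Chain the implications: the middle term (n is divisible by 10) links the two.
Conclusion: If n is divisible by 20, then n is divisible by 5.

If n is divisible by 20, then n is divisible by 5.


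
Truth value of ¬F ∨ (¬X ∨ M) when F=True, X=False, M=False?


F = True, X = False, M = False
Expression: ¬F ∨ (¬X ∨ M)
Step 1: ¬X = NOT False = True
Step 2: ¬X ∨ M = True OR False = True
Step 3: ¬F = NOT True = False
Step 4: (False) ∨ (True) = False OR True = True

True


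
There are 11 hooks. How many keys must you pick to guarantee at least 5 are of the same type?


Pigeonhole: to guarantee k in one of n categories, need (k-1)×n + 1.
k = 5, n = 11
Minimum = (5-1) × 11 + 1 = 4 × 11 + 1

45


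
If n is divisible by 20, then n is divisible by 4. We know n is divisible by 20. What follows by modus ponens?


Modus ponens: P → Q, P ⊢ Q
P: n is divisible by 20
Q: n is divisible by 4
We have P → Q and P is true.
By modus ponens, Q must be true.

n is divisible by 4


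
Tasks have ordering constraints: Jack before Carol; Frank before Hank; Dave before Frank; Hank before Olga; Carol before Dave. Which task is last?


Constraints: Jack before Carol; Frank before Hank; Dave before Frank; Hank before Olga; Carol before Dave
The last task can have nothing scheduled after it, so it must never appear on the left of a 'before'.
Tasks appearing before some other task: Jack, Frank, Dave, Hank, Carol.
The only task not in that list is Olga → it is last.

Olga


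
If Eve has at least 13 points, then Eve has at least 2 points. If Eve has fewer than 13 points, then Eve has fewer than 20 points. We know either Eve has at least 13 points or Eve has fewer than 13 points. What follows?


Constructive dilemma: (P → Q) ∧ (R → S), P ∨ R ⊢ Q ∨ S
Premise 1: Eve has at least 13 points → Eve has at least 2 points
Premise 2: Eve has fewer than 13 points → Eve has fewer than 20 points
Premise 3: Eve has at least 13 points ∨ Eve has fewer than 13 points
Case 1: Assuming Eve has at least 13 points, then by Premise 1, Eve has at least 2 points.
Case 2: Assuming Eve has fewer than 13 points, then by Premise 2, Eve has fewer than 20 points.
Since one of Eve has at least 13 points or Eve has fewer than 13 points must hold, we get Eve has at least 2 points or Eve has fewer than 20 points.

Eve has at least 2 points or Eve has fewer than 20 points.


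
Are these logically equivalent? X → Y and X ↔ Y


Expression 1: X → Y
Expression 2: X ↔ Y
Truth table (X Y | Expr1 Expr2):
  T T |   T     T
  T F |   F     F
  F T |   T     F   ← differ
  F F |   T     T
Counterexample: X=F, Y=T gives Expr1 = T but Expr2 = F, so the expressions are NOT logically equivalent.

No


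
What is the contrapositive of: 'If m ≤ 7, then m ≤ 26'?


Original: If m ≤ 7, then m ≤ 26
Contrapositive: If ¬Q, then ¬P
Negate Q: not (m ≤ 26)
Negate P: not (m ≤ 7)

If not (m ≤ 26), then not (m ≤ 7).


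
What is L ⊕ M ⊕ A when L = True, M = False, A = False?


L = True, M = False, A = False
Step 1: L ⊕ M = True XOR False = True
Step 2: True ⊕ A = True XOR False = True
XOR is true when an odd number of operands are true.

True


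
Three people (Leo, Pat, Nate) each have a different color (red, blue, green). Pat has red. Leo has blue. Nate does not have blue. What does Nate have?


From clues:
  Leo → blue
  Pat → red
By elimination, Nate gets the remaining.

green


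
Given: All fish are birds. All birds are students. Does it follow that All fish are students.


Premise 1: All fish are birds.
Premise 2: All birds are students.
Conclusion: All fish are students.
Barbara syllogism (AAA-1): All A are B, All B are C → All A are C.
Middle term (birds) distributed in premise 2.

Valid


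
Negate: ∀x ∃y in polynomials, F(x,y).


Original: ∀x ∃y F(x,y)
Rule: ¬∀→∃, ¬∃→∀, negate predicate.
Negation: ∃x ∀y ¬F(x,y)

∃x ∀y ¬F(x,y)


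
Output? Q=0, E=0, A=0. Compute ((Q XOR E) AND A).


Q XOR E = 0^0 = 0
0 AND 0 = 0

0


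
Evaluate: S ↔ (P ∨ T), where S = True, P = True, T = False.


S = True, P = True, T = False
Step 1: P ∨ T = True OR False = True
Step 2: S ↔ (True): true when both sides have same truth value.
Result: True ↔ True = True

True


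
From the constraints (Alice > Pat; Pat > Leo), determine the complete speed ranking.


Constraints: Alice > Pat; Pat > Leo
Method: at each step, the next-highest is the one remaining person who never appears on the smaller side of a constraint between remaining people.
  Step 1: remaining {Alice, Leo, Pat}; on the smaller side: {Leo, Pat} → Alice is next (Alice > Pat).
  Step 2: remaining {Leo, Pat}; on the smaller side: {Leo} → Pat is next (Pat > Leo).
  Step 3: only Leo remains → lowest.
Final ranking (highest to lowest):

Alice > Pat > Leo


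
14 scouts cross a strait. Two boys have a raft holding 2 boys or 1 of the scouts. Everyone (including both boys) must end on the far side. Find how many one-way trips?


Per crossing of one of the scouts: boys→, one←, one of the scouts→, one← = 4 trips
14 × 4 = 56, + 1 final boys→ = 57
Minimum trips = 57

57


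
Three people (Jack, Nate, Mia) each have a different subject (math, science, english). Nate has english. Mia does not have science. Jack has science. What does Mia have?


From clues:
  Nate → english
  Jack → science
By elimination, Mia gets the remaining.

math


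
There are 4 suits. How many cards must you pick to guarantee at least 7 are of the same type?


Pigeonhole: to guarantee k in one of n categories, need (k-1)×n + 1.
k = 7, n = 4
Minimum = (7-1) × 4 + 1 = 6 × 4 + 1

25


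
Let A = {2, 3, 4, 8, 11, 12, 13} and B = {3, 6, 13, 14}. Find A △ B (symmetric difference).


A = {2, 3, 4, 8, 11, 12, 13}
B = {3, 6, 13, 14}
Operation: symmetric difference
In A only: [2, 4, 8, 11, 12], in B only: [6, 14]

{2, 4, 6, 8, 11, 12, 14}


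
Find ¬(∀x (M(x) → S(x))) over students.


Original: ∀x (M(x) → S(x))
Rule: ¬∀→∃, ¬∃→∀, negate predicate.
Negation: ∃x (M(x) ∧ ¬S(x))

∃x (M(x) ∧ ¬S(x))


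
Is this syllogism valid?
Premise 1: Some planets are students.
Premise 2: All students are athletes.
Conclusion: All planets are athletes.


Premise 1: Some planets are students.
Premise 2: All students are athletes.
Conclusion: All planets are athletes.
Fallacy: illicit minor. The minor term (planets) is distributed in the conclusion ('All planets ...') but undistributed in its premise ('Some planets are students' doesn't cover all planets).
Only 'Some planets are athletes' follows, not 'All'.

Invalid


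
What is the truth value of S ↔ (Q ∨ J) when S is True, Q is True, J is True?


S = True, Q = True, J = True
Step 1: Q ∨ J = True OR True = True
Step 2: S ↔ (True): true when both sides have same truth value.
Result: True ↔ True = True

True


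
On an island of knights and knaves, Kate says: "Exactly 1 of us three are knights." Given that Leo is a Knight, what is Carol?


Kate claims exactly 1 knights among Kate, Leo, Carol.
Given: Leo is a Knight.

Case 1: Kate is a Knight (tells truth)
  Then exactly 1 of the three are knights.
  Counting Kate, Leo: 2 knight(s) so far. Need -1 more → impossible.
Case 2: Kate is a Knave (lies)
  Then the count is NOT 1.
  If Carol = Knave, count = 1 = 1 → claim would be true, contradicts lie.
  If Carol = Knight, count = 2 ≠ 1 → lie confirmed ✓

Carol is a Knight.

Knight


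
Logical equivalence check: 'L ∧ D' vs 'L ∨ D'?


Expression 1: L ∧ D
Expression 2: L ∨ D
Truth table (L D | Expr1 Expr2):
  T T |   T     T
  T F |   F     T   ← differ
  F T |   F     T   ← differ
  F F |   F     F
Counterexample: L=T, D=F gives Expr1 = F but Expr2 = T, so the expressions are NOT logically equivalent.

No
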